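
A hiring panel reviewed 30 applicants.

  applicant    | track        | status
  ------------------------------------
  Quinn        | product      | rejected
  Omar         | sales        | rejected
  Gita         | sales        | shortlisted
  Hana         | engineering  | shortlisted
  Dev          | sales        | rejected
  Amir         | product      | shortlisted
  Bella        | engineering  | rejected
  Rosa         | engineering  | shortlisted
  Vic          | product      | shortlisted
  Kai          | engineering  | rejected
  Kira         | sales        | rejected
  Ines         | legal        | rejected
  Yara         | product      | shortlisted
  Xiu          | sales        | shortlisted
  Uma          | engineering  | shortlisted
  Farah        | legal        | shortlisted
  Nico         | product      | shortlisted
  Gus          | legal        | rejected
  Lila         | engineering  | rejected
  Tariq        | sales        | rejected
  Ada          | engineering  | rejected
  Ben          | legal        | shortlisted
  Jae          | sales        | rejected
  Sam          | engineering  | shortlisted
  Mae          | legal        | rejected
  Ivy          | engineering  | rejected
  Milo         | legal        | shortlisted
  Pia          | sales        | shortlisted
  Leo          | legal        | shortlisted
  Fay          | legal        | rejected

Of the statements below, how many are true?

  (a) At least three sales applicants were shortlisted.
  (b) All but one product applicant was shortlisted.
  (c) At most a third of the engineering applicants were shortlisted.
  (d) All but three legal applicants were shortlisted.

2

(a) sales: |A| = 8, |A ∩ B| = 3; needs |A ∩ B| ≥ 3 — true.
(b) product: |A| = 5, |A ∩ B| = 4; needs |A ∖ B| = 1 — true.
(c) engineering: |A| = 9, |A ∩ B| = 4; needs |A ∩ B| / |A| ≤ 1/3 — false.
(d) legal: |A| = 8, |A ∩ B| = 4; needs |A ∖ B| = 3 — false.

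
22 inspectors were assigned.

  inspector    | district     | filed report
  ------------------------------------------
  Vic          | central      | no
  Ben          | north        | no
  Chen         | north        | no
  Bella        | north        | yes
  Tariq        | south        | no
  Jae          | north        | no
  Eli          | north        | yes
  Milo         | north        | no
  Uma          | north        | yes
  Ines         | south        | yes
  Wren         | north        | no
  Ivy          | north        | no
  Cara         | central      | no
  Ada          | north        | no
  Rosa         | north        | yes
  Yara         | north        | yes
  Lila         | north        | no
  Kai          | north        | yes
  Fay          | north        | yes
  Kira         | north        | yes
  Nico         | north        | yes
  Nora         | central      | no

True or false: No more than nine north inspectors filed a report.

True

The determiner here denotes the relation: |A ∩ B| ≤ 9.
|A| = 17, |A ∩ B| = 9, |A ∖ B| = 8.
|A ∩ B| = 9, so the statement is true.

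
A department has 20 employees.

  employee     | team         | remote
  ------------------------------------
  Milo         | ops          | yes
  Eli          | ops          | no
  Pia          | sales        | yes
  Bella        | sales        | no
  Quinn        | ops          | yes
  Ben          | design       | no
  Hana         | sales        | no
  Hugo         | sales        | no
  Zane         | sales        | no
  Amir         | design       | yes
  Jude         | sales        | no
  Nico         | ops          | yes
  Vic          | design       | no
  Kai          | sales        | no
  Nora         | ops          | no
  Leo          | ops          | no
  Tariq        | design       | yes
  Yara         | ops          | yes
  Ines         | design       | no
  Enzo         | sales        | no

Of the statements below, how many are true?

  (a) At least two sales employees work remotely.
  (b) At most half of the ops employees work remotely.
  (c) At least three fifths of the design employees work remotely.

0

(a) sales: |A| = 8, |A ∩ B| = 1; needs |A ∩ B| ≥ 2 — false.
(b) ops: |A| = 7, |A ∩ B| = 4; needs |A ∩ B| ≤ |A ∖ B| — false.
(c) design: |A| = 5, |A ∩ B| = 2; needs |A ∩ B| / |A| ≥ 3/5 — false.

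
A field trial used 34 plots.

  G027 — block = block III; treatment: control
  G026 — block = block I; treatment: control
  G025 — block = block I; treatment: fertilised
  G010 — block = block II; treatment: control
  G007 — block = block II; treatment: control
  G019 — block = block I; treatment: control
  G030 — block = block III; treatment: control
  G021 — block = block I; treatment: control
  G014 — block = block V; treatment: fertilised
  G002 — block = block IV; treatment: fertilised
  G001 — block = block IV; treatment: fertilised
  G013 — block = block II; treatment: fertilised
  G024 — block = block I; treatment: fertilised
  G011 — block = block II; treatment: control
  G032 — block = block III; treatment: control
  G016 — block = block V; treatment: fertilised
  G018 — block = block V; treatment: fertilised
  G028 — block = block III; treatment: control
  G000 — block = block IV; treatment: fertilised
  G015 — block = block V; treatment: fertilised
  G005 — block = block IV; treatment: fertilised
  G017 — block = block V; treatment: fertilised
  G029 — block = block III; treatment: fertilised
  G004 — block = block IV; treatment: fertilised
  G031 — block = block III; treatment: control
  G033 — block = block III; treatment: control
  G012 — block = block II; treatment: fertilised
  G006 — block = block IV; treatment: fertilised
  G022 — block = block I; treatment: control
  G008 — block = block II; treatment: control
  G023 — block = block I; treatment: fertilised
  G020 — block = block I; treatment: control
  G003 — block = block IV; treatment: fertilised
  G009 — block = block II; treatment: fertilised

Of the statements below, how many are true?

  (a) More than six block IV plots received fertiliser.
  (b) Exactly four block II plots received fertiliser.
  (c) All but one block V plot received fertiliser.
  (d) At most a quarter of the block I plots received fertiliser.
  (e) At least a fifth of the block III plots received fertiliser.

(a) block IV: |A| = 7, |A ∩ B| = 7; needs |A ∩ B| > 6 — true.
(b) block II: |A| = 7, |A ∩ B| = 3; needs |A ∩ B| = 4 — false.
(c) block V: |A| = 5, |A ∩ B| = 5; needs |A ∖ B| = 1 — false.
(d) block I: |A| = 8, |A ∩ B| = 3; needs |A ∩ B| / |A| ≤ 1/4 — false.
(e) block III: |A| = 7, |A ∩ B| = 1; needs |A ∩ B| / |A| ≥ 1/5 — false.

1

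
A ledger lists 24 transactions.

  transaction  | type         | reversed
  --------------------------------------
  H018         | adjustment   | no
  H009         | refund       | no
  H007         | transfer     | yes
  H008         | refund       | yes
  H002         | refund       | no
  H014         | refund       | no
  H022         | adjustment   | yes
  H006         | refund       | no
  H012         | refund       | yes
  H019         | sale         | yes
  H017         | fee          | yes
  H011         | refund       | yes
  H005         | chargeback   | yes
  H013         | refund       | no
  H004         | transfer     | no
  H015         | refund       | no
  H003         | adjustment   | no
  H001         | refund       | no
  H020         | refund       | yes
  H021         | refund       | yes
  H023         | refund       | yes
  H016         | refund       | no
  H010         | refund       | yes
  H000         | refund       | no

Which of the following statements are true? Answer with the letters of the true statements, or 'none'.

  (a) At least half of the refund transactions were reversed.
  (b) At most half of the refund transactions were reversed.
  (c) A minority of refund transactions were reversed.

|A| = 16, |A ∩ B| = 7, |A ∖ B| = 9.
(a) |A ∩ B| ≥ |A ∖ B|: fails.
(b) |A ∩ B| ≤ |A ∖ B|: holds.
(c) |A ∩ B| < |A ∖ B|: holds.

(b), (c)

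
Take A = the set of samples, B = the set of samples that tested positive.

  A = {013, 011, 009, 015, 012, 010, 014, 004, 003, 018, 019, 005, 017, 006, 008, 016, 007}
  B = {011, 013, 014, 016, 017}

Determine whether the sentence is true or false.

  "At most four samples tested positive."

'At most four samples tested positive' holds iff |A ∩ B| ≤ 4.
|A| = 17, |A ∩ B| = 5, |A ∖ B| = 12.
|A ∩ B| = 5, so the statement is false.

False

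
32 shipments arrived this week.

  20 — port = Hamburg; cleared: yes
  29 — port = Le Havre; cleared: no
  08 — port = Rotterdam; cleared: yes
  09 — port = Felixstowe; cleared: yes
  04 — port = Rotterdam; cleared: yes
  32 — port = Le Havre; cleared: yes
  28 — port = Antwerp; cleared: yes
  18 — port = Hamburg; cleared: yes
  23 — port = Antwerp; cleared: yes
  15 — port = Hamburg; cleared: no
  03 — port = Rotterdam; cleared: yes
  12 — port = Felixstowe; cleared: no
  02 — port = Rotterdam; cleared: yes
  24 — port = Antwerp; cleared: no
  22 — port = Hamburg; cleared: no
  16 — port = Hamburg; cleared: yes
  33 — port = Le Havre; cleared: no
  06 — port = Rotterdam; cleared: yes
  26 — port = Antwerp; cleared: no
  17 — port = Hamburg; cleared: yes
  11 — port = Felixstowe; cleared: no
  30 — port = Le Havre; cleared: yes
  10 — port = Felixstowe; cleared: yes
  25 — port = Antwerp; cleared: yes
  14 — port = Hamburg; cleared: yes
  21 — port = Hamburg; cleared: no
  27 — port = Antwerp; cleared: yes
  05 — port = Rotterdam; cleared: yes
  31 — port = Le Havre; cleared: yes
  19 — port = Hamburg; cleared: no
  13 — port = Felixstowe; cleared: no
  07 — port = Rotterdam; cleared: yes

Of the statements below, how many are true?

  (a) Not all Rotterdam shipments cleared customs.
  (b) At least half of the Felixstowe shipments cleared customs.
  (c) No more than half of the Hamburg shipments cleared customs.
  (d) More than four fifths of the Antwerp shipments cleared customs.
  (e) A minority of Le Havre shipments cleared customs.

0

(a) Rotterdam: |A| = 7, |A ∩ B| = 7; needs A ⊄ B (|A ∖ B| ≥ 1) — false.
(b) Felixstowe: |A| = 5, |A ∩ B| = 2; needs |A ∩ B| ≥ |A ∖ B| — false.
(c) Hamburg: |A| = 9, |A ∩ B| = 5; needs |A ∩ B| ≤ |A ∖ B| — false.
(d) Antwerp: |A| = 6, |A ∩ B| = 4; needs |A ∩ B| / |A| > 4/5 — false.
(e) Le Havre: |A| = 5, |A ∩ B| = 3; needs |A ∩ B| < |A ∖ B| — false.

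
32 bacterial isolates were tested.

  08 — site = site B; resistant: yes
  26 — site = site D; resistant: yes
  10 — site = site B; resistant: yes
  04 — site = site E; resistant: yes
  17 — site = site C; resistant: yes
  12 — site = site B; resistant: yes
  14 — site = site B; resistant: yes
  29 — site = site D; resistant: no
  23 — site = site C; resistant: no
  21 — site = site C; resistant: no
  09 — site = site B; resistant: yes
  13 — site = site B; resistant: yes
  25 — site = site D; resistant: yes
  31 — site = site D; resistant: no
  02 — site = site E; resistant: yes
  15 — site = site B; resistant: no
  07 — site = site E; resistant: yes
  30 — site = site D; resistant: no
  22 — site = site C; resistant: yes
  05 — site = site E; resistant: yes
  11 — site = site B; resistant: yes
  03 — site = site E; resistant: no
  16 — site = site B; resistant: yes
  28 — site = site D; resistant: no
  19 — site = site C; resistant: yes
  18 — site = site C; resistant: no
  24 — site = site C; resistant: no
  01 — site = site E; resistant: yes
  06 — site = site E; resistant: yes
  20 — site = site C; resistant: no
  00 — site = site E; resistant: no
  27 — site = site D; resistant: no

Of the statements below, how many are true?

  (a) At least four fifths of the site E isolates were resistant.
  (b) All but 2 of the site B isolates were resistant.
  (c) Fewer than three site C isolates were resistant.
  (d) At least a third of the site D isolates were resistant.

0

(a) site E: |A| = 8, |A ∩ B| = 6; needs |A ∩ B| / |A| ≥ 4/5 — false.
(b) site B: |A| = 9, |A ∩ B| = 8; needs |A ∖ B| = 2 — false.
(c) site C: |A| = 8, |A ∩ B| = 3; needs |A ∩ B| < 3 — false.
(d) site D: |A| = 7, |A ∩ B| = 2; needs |A ∩ B| / |A| ≥ 1/3 — false.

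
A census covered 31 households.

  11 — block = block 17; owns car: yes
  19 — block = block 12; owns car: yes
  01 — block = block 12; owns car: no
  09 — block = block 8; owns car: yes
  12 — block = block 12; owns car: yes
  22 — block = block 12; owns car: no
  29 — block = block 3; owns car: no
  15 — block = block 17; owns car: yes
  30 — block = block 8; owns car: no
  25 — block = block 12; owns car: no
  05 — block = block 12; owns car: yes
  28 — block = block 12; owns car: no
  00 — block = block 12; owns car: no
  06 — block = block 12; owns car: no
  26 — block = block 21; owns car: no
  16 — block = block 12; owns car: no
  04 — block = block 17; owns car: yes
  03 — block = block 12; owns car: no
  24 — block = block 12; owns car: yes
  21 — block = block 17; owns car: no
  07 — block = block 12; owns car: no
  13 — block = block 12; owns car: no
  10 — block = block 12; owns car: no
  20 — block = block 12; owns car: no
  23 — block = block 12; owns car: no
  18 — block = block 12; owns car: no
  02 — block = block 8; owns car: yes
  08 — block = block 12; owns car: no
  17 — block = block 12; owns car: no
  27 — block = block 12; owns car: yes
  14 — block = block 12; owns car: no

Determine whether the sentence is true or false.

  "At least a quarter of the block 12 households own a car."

Truth condition: |A ∩ B| / |A| ≥ 1/4.
|A| = 22, |A ∩ B| = 5, |A ∖ B| = 17.
|A ∩ B|/|A| = 5/22, so the statement is false.

False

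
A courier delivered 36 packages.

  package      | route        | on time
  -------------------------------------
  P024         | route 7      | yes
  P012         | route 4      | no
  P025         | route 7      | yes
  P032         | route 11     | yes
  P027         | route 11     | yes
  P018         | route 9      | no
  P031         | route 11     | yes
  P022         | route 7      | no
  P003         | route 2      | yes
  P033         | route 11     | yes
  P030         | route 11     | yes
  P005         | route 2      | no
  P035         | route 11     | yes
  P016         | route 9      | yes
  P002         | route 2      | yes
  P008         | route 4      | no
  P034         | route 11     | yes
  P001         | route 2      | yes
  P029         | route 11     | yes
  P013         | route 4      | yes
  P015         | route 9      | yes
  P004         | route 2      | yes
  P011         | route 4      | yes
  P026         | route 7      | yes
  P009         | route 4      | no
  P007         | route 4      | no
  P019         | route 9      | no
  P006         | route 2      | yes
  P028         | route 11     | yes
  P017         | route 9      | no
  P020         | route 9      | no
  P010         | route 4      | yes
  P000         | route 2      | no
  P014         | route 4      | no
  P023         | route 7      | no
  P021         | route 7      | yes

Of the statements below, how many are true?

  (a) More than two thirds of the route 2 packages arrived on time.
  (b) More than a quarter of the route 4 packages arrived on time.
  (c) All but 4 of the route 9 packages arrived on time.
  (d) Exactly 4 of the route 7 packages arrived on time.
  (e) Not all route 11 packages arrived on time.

(a) route 2: |A| = 7, |A ∩ B| = 5; needs |A ∩ B| / |A| > 2/3 — true.
(b) route 4: |A| = 8, |A ∩ B| = 3; needs |A ∩ B| / |A| > 1/4 — true.
(c) route 9: |A| = 6, |A ∩ B| = 2; needs |A ∖ B| = 4 — true.
(d) route 7: |A| = 6, |A ∩ B| = 4; needs |A ∩ B| = 4 — true.
(e) route 11: |A| = 9, |A ∩ B| = 9; needs A ⊄ B (|A ∖ B| ≥ 1) — false.

4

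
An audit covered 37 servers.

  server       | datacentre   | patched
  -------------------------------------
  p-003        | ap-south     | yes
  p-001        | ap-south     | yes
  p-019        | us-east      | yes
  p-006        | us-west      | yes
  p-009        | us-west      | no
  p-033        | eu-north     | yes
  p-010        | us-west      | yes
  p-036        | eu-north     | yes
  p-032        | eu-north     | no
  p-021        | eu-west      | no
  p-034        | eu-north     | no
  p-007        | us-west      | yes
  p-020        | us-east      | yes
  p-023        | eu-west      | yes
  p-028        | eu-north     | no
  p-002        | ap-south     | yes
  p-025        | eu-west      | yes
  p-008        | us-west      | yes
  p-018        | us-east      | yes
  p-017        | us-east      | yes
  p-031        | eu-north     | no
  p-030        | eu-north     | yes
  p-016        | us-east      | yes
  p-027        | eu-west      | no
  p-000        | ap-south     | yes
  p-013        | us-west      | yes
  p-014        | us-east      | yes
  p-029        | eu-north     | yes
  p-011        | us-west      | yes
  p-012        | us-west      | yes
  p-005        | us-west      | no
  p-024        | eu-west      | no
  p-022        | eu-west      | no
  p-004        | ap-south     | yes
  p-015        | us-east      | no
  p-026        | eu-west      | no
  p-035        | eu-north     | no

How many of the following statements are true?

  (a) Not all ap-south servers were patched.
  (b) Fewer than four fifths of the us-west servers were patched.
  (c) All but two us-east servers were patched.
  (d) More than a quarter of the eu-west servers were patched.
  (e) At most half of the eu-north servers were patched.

(a) ap-south: |A| = 5, |A ∩ B| = 5; needs A ⊄ B (|A ∖ B| ≥ 1) — false.
(b) us-west: |A| = 9, |A ∩ B| = 7; needs |A ∩ B| / |A| < 4/5 — true.
(c) us-east: |A| = 7, |A ∩ B| = 6; needs |A ∖ B| = 2 — false.
(d) eu-west: |A| = 7, |A ∩ B| = 2; needs |A ∩ B| / |A| > 1/4 — true.
(e) eu-north: |A| = 9, |A ∩ B| = 4; needs |A ∩ B| ≤ |A ∖ B| — true.

3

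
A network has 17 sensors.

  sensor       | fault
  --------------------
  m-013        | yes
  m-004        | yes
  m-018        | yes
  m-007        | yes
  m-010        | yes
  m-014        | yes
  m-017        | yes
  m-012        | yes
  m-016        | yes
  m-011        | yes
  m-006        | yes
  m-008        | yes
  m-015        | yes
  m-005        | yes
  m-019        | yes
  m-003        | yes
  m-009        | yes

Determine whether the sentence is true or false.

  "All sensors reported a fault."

True

Truth condition: A ⊆ B, i.e. every element of A is in B (|A ∖ B| = 0).
|A| = 17, |A ∩ B| = 17, |A ∖ B| = 0.
So the statement is true.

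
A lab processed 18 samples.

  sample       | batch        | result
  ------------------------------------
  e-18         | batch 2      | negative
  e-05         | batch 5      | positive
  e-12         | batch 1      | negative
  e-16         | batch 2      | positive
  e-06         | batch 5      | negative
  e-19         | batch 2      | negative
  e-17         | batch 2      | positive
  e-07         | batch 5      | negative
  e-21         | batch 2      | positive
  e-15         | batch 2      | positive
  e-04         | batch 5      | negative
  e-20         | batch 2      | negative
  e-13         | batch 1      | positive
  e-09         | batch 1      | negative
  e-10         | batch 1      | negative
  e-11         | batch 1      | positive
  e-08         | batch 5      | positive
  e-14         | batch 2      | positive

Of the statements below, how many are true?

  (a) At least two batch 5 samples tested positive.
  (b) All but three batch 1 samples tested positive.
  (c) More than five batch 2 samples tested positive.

(a) batch 5: |A| = 5, |A ∩ B| = 2; needs |A ∩ B| ≥ 2 — true.
(b) batch 1: |A| = 5, |A ∩ B| = 2; needs |A ∖ B| = 3 — true.
(c) batch 2: |A| = 8, |A ∩ B| = 5; needs |A ∩ B| > 5 — false.

2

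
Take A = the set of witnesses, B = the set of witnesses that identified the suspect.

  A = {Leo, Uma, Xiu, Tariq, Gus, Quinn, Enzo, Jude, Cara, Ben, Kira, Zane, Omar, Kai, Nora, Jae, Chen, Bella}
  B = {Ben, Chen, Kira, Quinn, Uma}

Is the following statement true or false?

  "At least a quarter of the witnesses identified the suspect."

Truth condition: |A ∩ B| / |A| ≥ 1/4.
|A| = 18, |A ∩ B| = 5, |A ∖ B| = 13.
|A ∩ B|/|A| = 5/18, so the statement is true.

True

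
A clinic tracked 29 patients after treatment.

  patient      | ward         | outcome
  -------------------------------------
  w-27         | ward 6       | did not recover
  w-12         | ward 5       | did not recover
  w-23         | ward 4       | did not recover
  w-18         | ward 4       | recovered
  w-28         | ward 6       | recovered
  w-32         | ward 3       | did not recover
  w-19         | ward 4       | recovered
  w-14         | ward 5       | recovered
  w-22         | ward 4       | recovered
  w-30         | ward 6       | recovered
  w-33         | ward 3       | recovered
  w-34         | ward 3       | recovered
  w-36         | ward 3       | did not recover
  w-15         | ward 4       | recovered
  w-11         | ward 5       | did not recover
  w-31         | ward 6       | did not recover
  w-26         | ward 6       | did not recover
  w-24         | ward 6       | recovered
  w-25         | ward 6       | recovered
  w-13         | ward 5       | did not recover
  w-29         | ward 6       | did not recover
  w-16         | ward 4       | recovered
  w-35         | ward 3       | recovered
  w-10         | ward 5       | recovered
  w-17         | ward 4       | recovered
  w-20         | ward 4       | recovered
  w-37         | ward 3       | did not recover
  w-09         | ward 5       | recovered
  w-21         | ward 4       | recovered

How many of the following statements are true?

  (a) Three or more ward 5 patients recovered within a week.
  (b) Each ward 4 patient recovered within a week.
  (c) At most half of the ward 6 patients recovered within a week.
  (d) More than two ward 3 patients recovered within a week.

(a) ward 5: |A| = 6, |A ∩ B| = 3; needs |A ∩ B| ≥ 3 — true.
(b) ward 4: |A| = 9, |A ∩ B| = 8; needs A ⊆ B, i.e. every element of A is in B (|A ∖ B| = 0) — false.
(c) ward 6: |A| = 8, |A ∩ B| = 4; needs |A ∩ B| ≤ |A ∖ B| — true.
(d) ward 3: |A| = 6, |A ∩ B| = 3; needs |A ∩ B| > 2 — true.

3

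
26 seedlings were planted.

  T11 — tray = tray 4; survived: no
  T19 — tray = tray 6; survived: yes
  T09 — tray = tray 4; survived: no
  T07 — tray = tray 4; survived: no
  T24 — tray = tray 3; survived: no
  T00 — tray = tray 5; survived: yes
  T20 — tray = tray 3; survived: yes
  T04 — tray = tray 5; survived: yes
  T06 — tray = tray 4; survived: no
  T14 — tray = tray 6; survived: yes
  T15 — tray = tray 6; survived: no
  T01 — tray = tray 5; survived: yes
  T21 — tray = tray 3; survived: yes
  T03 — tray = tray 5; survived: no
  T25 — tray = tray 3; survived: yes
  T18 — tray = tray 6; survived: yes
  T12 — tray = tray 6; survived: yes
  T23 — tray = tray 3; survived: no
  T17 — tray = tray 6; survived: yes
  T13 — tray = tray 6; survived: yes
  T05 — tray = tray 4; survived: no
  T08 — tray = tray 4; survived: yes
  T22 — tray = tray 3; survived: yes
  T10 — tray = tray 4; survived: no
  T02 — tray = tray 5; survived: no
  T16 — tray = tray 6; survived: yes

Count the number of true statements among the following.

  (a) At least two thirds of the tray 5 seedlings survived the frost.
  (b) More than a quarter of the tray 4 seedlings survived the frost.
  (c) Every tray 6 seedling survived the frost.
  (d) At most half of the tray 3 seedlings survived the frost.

0

(a) tray 5: |A| = 5, |A ∩ B| = 3; needs |A ∩ B| / |A| ≥ 2/3 — false.
(b) tray 4: |A| = 7, |A ∩ B| = 1; needs |A ∩ B| / |A| > 1/4 — false.
(c) tray 6: |A| = 8, |A ∩ B| = 7; needs A ⊆ B, i.e. every element of A is in B (|A ∖ B| = 0) — false.
(d) tray 3: |A| = 6, |A ∩ B| = 4; needs |A ∩ B| ≤ |A ∖ B| — false.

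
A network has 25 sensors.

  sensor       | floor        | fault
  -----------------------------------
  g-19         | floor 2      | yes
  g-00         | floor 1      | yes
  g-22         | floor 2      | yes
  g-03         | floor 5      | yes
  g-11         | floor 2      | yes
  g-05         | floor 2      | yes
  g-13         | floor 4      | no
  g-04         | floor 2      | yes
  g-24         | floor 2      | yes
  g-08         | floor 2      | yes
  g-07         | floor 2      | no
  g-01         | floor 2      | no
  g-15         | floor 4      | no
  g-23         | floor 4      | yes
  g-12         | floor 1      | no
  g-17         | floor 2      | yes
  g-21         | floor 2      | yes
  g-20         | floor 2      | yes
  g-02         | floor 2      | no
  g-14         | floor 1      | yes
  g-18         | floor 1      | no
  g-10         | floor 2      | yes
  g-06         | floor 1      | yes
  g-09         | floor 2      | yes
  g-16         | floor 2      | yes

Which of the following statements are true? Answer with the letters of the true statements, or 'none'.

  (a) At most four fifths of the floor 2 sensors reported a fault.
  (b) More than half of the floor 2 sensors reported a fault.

(b)

|A| = 16, |A ∩ B| = 13, |A ∖ B| = 3.
(a) |A ∩ B| / |A| ≤ 4/5: fails.
(b) |A ∩ B| > |A ∖ B|: holds.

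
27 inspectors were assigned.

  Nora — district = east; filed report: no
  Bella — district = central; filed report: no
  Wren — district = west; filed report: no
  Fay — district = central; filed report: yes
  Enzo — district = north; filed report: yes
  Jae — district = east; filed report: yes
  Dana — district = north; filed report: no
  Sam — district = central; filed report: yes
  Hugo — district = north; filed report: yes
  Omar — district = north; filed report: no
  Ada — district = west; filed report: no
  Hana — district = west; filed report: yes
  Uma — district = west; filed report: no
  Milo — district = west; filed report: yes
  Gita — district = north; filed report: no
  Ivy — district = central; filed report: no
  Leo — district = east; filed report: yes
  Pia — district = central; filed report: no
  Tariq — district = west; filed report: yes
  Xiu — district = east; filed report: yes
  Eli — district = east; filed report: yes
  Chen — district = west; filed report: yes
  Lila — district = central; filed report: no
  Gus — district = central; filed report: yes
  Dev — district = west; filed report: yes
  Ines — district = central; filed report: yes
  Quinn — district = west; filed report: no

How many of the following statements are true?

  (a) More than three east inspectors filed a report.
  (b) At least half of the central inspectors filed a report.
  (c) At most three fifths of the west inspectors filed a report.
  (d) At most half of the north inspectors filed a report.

4

(a) east: |A| = 5, |A ∩ B| = 4; needs |A ∩ B| > 3 — true.
(b) central: |A| = 8, |A ∩ B| = 4; needs |A ∩ B| ≥ |A ∖ B| — true.
(c) west: |A| = 9, |A ∩ B| = 5; needs |A ∩ B| / |A| ≤ 3/5 — true.
(d) north: |A| = 5, |A ∩ B| = 2; needs |A ∩ B| ≤ |A ∖ B| — true.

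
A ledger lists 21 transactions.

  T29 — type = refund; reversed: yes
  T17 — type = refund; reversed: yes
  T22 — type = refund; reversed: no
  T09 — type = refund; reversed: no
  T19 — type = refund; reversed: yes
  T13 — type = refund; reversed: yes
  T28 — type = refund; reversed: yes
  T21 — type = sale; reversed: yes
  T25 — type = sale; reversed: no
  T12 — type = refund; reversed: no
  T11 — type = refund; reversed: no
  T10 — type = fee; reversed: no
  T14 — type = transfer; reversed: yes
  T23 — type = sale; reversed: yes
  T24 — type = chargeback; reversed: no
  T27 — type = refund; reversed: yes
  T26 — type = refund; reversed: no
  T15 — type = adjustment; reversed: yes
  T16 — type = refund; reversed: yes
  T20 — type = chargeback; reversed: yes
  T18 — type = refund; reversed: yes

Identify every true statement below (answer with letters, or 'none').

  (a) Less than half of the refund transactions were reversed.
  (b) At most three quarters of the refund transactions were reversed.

(b)

|A| = 13, |A ∩ B| = 8, |A ∖ B| = 5.
(a) |A ∩ B| < |A ∖ B|: fails.
(b) |A ∩ B| / |A| ≤ 3/4: holds.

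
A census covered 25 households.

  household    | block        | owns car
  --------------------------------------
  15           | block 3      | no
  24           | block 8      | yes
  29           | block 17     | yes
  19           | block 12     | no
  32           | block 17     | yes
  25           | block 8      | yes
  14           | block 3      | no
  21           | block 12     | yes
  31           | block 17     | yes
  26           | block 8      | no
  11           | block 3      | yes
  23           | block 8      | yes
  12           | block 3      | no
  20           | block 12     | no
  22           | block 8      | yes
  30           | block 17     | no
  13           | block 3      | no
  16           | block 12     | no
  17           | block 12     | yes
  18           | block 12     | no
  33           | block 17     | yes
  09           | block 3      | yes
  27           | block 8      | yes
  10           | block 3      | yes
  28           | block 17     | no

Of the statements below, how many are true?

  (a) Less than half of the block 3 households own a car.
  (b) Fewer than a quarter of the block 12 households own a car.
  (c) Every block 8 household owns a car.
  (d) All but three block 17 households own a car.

(a) block 3: |A| = 7, |A ∩ B| = 3; needs |A ∩ B| < |A ∖ B| — true.
(b) block 12: |A| = 6, |A ∩ B| = 2; needs |A ∩ B| / |A| < 1/4 — false.
(c) block 8: |A| = 6, |A ∩ B| = 5; needs A ⊆ B, i.e. every element of A is in B (|A ∖ B| = 0) — false.
(d) block 17: |A| = 6, |A ∩ B| = 4; needs |A ∖ B| = 3 — false.

1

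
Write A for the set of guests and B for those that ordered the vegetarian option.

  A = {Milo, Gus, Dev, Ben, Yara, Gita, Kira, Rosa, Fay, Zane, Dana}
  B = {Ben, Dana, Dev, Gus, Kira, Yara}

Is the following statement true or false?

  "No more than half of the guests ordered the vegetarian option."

False

Truth condition: |A ∩ B| ≤ |A ∖ B|.
A (the restrictor) = {Milo, Gus, Dev, Ben, Yara, Gita, Kira, Rosa, Fay, Zane, Dana}, |A| = 11.
A ∩ B = {Gus, Dev, Ben, Yara, Kira, Dana}, so |A ∩ B| = 6.
A ∖ B = {Milo, Gita, Rosa, Fay, Zane}, so |A ∖ B| = 5.
6 > 5, so the statement is false.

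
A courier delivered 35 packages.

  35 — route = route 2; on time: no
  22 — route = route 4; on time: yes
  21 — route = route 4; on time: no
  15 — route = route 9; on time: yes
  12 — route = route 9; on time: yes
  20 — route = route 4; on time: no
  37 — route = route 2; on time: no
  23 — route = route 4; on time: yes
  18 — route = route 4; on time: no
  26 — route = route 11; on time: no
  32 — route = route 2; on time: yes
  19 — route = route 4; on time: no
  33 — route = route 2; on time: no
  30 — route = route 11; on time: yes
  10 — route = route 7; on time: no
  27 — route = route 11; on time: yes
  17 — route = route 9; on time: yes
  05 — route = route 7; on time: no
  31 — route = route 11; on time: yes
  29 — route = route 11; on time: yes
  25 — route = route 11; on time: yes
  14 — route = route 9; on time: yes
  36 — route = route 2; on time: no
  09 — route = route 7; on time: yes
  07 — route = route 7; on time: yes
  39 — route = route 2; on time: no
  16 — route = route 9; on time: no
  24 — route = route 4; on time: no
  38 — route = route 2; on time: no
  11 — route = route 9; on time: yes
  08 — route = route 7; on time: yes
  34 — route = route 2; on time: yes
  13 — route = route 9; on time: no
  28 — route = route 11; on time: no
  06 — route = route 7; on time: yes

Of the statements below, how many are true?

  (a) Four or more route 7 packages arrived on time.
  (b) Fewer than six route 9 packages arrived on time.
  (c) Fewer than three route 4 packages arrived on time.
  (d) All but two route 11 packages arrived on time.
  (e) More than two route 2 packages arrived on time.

4

(a) route 7: |A| = 6, |A ∩ B| = 4; needs |A ∩ B| ≥ 4 — true.
(b) route 9: |A| = 7, |A ∩ B| = 5; needs |A ∩ B| < 6 — true.
(c) route 4: |A| = 7, |A ∩ B| = 2; needs |A ∩ B| < 3 — true.
(d) route 11: |A| = 7, |A ∩ B| = 5; needs |A ∖ B| = 2 — true.
(e) route 2: |A| = 8, |A ∩ B| = 2; needs |A ∩ B| > 2 — false.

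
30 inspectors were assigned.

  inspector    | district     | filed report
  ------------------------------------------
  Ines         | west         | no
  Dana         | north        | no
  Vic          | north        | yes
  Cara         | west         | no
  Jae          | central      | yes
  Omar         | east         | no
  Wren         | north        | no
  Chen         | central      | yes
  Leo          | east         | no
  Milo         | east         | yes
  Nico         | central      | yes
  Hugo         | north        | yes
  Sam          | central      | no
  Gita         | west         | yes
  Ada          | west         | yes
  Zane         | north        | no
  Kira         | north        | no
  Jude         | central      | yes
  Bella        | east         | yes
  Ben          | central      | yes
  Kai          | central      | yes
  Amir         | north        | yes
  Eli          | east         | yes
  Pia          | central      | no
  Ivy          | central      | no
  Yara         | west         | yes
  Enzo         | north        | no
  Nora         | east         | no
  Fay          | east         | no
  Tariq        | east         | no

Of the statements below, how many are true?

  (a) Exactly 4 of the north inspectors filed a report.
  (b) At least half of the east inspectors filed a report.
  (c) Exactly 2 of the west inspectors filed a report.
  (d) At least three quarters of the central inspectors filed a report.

(a) north: |A| = 8, |A ∩ B| = 3; needs |A ∩ B| = 4 — false.
(b) east: |A| = 8, |A ∩ B| = 3; needs |A ∩ B| ≥ |A ∖ B| — false.
(c) west: |A| = 5, |A ∩ B| = 3; needs |A ∩ B| = 2 — false.
(d) central: |A| = 9, |A ∩ B| = 6; needs |A ∩ B| / |A| ≥ 3/4 — false.

0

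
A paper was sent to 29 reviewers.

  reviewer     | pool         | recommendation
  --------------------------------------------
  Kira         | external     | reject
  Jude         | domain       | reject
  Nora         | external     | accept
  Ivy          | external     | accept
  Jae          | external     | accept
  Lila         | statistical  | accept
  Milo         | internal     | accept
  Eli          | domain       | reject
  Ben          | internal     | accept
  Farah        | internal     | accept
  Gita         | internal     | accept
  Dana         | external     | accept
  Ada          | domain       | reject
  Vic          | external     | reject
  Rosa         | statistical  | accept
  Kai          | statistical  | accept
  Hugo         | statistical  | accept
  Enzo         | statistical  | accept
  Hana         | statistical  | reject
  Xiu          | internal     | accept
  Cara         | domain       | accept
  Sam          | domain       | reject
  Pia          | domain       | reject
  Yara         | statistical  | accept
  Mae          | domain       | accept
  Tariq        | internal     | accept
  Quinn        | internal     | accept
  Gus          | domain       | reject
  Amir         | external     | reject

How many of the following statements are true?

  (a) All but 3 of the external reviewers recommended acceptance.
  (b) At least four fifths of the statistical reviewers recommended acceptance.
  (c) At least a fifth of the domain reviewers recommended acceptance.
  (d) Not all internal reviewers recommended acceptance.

(a) external: |A| = 7, |A ∩ B| = 4; needs |A ∖ B| = 3 — true.
(b) statistical: |A| = 7, |A ∩ B| = 6; needs |A ∩ B| / |A| ≥ 4/5 — true.
(c) domain: |A| = 8, |A ∩ B| = 2; needs |A ∩ B| / |A| ≥ 1/5 — true.
(d) internal: |A| = 7, |A ∩ B| = 7; needs A ⊄ B (|A ∖ B| ≥ 1) — false.

3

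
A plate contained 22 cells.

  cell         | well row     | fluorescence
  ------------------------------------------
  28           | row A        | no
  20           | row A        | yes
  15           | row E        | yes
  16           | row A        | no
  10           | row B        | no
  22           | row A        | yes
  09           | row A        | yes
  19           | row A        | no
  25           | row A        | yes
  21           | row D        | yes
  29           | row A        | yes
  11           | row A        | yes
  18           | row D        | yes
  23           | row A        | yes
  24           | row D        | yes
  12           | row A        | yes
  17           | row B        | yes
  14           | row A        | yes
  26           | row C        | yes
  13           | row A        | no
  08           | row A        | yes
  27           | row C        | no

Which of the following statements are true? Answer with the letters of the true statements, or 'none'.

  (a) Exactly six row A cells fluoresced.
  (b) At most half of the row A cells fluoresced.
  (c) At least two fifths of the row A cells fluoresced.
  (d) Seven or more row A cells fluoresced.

(c), (d)

|A| = 14, |A ∩ B| = 10, |A ∖ B| = 4.
(a) |A ∩ B| = 6: fails.
(b) |A ∩ B| ≤ |A ∖ B|: fails.
(c) |A ∩ B| / |A| ≥ 2/5: holds.
(d) |A ∩ B| ≥ 7: holds.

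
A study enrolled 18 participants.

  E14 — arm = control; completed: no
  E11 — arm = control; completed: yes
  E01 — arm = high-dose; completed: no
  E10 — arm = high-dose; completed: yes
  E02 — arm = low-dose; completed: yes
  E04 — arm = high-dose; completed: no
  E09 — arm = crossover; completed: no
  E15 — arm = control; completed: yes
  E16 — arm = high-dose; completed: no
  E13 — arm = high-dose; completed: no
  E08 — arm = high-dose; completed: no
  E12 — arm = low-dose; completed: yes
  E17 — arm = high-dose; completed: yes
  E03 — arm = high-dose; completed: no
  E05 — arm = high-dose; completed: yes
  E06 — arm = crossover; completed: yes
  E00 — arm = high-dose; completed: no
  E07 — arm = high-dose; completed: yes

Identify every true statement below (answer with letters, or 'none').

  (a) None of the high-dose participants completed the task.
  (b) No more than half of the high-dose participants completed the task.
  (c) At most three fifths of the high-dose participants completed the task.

|A| = 11, |A ∩ B| = 4, |A ∖ B| = 7.
(a) A ∩ B = ∅ (|A ∩ B| = 0): fails.
(b) |A ∩ B| ≤ |A ∖ B|: holds.
(c) |A ∩ B| / |A| ≤ 3/5: holds.

(b), (c)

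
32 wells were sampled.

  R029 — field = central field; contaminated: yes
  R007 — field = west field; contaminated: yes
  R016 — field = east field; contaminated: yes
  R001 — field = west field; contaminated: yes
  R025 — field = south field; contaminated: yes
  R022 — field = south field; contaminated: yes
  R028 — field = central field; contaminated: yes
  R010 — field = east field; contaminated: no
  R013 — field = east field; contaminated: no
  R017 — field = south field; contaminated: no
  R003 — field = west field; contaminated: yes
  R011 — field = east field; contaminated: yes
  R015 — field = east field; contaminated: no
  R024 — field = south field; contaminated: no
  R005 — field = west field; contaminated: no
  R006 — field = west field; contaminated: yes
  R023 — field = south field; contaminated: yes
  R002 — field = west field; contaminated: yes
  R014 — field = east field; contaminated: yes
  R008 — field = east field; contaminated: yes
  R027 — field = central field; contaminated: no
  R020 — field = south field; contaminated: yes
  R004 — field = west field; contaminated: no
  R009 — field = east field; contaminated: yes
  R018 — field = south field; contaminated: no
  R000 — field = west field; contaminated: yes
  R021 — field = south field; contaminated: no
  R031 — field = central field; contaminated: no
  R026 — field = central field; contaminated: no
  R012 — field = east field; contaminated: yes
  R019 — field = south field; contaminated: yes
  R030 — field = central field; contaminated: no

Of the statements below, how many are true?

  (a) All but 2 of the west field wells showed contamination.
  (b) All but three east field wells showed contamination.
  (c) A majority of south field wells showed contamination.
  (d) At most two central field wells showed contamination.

4

(a) west field: |A| = 8, |A ∩ B| = 6; needs |A ∖ B| = 2 — true.
(b) east field: |A| = 9, |A ∩ B| = 6; needs |A ∖ B| = 3 — true.
(c) south field: |A| = 9, |A ∩ B| = 5; needs |A ∩ B| > |A ∖ B| — true.
(d) central field: |A| = 6, |A ∩ B| = 2; needs |A ∩ B| ≤ 2 — true.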